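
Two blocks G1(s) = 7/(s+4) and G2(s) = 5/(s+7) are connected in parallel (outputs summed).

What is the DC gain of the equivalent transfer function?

Parallel: G_eq = G1 + G2. DC gain = G1(0) + G2(0) = 7/4 + 5/7 = 1.75 + 0.7143 = 2.4643.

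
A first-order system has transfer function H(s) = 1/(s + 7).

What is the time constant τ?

For H(s) = 1/(s + 1/τ), the pole is at -1/τ = -7, so τ = 1/7 = 0.1429 s.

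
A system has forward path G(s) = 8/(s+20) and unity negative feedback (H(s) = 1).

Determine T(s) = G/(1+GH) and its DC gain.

T(s) = G/(1+GH) = [8/(s+20)] / [1 + 8/(s+20)] = 8/(s+20+8) = 8/(s+28). DC gain = 8/28 = 0.2857.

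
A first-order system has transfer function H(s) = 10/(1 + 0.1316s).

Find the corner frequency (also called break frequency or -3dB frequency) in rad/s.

Corner frequency = 1/τ = 1/0.1316 = 7.599 rad/s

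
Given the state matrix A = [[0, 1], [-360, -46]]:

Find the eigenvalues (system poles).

det(A - λI) = λ² - (-46)λ + 360 = (λ - (-10))(λ - (-36)). Eigenvalues: -10, -36.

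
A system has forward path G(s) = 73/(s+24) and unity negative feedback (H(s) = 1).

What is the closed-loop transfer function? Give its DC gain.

T(s) = G/(1+GH) = [73/(s+24)] / [1 + 73/(s+24)] = 73/(s+24+73) = 73/(s+97). DC gain = 73/97 = 0.7526.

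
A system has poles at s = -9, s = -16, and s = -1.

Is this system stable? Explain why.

All poles are in the left half-plane. System is stable.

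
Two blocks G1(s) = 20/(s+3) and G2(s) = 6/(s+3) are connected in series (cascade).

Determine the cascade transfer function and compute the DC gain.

Series: multiply transfer functions. G_eq = 20/(s+3) × 6/(s+3) = 120/((s+3)(s+3)). DC gain = 120/(3×3) = 13.3333.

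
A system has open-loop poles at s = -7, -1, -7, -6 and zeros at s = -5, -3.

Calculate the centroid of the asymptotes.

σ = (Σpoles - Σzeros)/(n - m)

σ = (Σpoles - Σzeros)/(n - m) = (-21 - (-8))/(4 - 2) = -13/2 = -6.5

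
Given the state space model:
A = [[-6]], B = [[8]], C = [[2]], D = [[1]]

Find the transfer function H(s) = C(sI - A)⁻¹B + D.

(sI - A)⁻¹ = 1/(s + 6). H(s) = 2×8/(s + 6) + 1 = (s + 22)/(s + 6).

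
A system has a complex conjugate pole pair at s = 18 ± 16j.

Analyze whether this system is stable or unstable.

Real part of poles is 18 (> 0, right half-plane). Unstable.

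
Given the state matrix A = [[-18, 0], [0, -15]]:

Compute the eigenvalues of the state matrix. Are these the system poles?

For diagonal matrix, eigenvalues are diagonal entries: λ₁ = -18, λ₂ = -15. Eigenvalues of A = system poles.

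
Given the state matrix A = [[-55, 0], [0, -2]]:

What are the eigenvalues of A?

For diagonal matrix, eigenvalues are diagonal entries: λ₁ = -55, λ₂ = -2.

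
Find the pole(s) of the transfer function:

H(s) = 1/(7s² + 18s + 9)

Discriminant = 18² - 4×7×9 = 324 - 252 = 72 > 0, so two distinct real poles. Using quadratic formula: s = (-18 ± √72)/(2×7) = (-18 ± √72)/14, with √72 ≈ 8.4853. s₁ ≈ -0.6796, s₂ ≈ -1.8918. Poles: s₁ = -0.6796, s₂ = -1.8918.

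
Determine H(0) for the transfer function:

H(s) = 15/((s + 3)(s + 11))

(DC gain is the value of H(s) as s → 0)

DC gain = H(0) = 15/(3 × 11) = 15/33 = 0.4545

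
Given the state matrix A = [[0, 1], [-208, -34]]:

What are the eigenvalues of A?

det(A - λI) = λ² - (-34)λ + 208 = (λ - (-8))(λ - (-26)). Eigenvalues: -8, -26.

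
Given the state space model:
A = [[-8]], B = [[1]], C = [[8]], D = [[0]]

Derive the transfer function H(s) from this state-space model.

(sI - A)⁻¹ = 1/(s + 8). H(s) = 8 × 1/(s + 8) + 0 = 8/(s + 8).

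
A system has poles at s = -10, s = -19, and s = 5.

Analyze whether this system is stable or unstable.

Pole(s) at s = 5 are not in the left half-plane. System is unstable.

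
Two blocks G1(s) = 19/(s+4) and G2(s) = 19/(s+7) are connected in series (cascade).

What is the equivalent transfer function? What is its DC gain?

Series: multiply transfer functions. G_eq = 19/(s+4) × 19/(s+7) = 361/((s+4)(s+7)). DC gain = 361/(4×7) = 12.8929.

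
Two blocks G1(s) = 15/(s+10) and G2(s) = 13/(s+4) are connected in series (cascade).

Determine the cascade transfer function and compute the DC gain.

Series: multiply transfer functions. G_eq = 15/(s+10) × 13/(s+4) = 195/((s+10)(s+4)). DC gain = 195/(10×4) = 4.875.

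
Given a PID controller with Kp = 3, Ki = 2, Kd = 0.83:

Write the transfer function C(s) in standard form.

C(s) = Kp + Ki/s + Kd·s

Substituting values: C(s) = 3 + 2/s + 0.83s = (0.83s² + 3s + 2)/s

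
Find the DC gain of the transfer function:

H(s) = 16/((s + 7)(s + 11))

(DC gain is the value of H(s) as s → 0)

DC gain = H(0) = 16/(7 × 11) = 16/77 = 0.2078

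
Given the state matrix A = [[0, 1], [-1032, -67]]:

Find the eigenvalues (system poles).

det(A - λI) = λ² - (-67)λ + 1032 = (λ - (-43))(λ - (-24)). Eigenvalues: -43, -24.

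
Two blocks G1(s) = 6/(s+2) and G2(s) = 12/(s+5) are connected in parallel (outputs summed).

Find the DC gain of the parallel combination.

Parallel: G_eq = G1 + G2. DC gain = G1(0) + G2(0) = 6/2 + 12/5 = 3 + 2.4 = 5.4.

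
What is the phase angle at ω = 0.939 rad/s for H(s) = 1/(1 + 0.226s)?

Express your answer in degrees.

Phase = -arctan(ωτ) = -arctan(0.939 × 0.226) = -12.0°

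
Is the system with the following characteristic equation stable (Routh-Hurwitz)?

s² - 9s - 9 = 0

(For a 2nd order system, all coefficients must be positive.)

Coefficients: 1, -9, -9. b=-9, c=-9 not positive, so system is unstable.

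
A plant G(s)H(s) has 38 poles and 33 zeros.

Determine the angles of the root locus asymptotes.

n - m = 38 - 33 = 5. Angles: θk = (2k + 1)·180°/5 = 36°, 108°, 180°, 252°, 324°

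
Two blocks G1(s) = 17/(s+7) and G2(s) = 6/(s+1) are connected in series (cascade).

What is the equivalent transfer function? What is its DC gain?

Series: multiply transfer functions. G_eq = 17/(s+7) × 6/(s+1) = 102/((s+7)(s+1)). DC gain = 102/(7×1) = 14.5714.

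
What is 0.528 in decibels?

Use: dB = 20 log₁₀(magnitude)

dB = 20 log₁₀(0.528) = -5.5 dB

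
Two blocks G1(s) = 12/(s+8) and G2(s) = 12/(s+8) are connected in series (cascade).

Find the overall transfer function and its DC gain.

Series: multiply transfer functions. G_eq = 12/(s+8) × 12/(s+8) = 144/((s+8)(s+8)). DC gain = 144/(8×8) = 2.25.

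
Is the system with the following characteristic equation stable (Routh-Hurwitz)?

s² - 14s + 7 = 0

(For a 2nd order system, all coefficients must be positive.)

Coefficients: 1, -14, 7. b=-14 not positive, so system is unstable.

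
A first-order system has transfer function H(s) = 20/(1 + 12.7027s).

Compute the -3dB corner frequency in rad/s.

Corner frequency = 1/τ = 1/12.7027 = 0.079 rad/s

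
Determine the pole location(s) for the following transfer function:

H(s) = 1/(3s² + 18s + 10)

Discriminant = 18² - 4×3×10 = 324 - 120 = 204 > 0, so two distinct real poles. Using quadratic formula: s = (-18 ± √204)/(2×3) = (-18 ± √204)/6, with √204 ≈ 14.2829. s₁ ≈ -0.6195, s₂ ≈ -5.3805. Poles: s₁ = -0.6195, s₂ = -5.3805.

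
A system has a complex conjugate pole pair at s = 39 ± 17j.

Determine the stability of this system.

Real part of poles is 39 (> 0, right half-plane). Unstable.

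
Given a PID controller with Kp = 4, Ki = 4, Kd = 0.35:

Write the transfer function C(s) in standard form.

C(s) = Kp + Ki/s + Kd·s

Substituting values: C(s) = 4 + 4/s + 0.35s = (0.35s² + 4s + 4)/s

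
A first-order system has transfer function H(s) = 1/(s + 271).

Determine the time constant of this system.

For H(s) = 1/(s + 1/τ), the pole is at -1/τ = -271, so τ = 1/271 = 0.0037 s.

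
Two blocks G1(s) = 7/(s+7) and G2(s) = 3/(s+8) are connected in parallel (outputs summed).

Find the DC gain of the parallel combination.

Parallel: G_eq = G1 + G2. DC gain = G1(0) + G2(0) = 7/7 + 3/8 = 1 + 0.375 = 1.375.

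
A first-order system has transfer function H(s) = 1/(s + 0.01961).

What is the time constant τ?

For H(s) = 1/(s + 1/τ), the pole is at -1/τ = -0.01961, so τ = 1/0.01961 = 50.99 s.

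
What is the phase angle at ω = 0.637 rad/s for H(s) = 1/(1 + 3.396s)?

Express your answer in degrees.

Phase = -arctan(ωτ) = -arctan(0.637 × 3.396) = -65.2°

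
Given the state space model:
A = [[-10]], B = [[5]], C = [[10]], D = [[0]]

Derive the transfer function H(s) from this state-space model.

(sI - A)⁻¹ = 1/(s + 10). H(s) = 10 × 5/(s + 10) + 0 = 50/(s + 10).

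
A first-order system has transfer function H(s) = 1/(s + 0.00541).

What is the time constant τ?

For H(s) = 1/(s + 1/τ), the pole is at -1/τ = -0.00541, so τ = 1/0.00541 = 184.8 s.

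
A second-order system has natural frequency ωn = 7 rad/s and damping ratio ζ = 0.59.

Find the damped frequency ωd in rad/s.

ωd = ωn√(1 - ζ²) = 7√(1 - 0.59²) = 5.65 rad/s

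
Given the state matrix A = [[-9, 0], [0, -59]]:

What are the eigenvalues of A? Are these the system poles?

For diagonal matrix, eigenvalues are diagonal entries: λ₁ = -9, λ₂ = -59. Eigenvalues of A = system poles.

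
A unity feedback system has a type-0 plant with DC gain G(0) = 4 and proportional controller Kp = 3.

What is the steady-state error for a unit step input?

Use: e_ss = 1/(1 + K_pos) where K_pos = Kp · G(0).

K_pos = Kp · G(0) = 3 × 4 = 12. e_ss = 1/(1 + 12) = 0.0769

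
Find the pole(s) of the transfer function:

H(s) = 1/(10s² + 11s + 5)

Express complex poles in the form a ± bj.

Discriminant = 11² - 4×10×5 = 121 - 200 = -79 < 0, so the poles are a complex conjugate pair s = (-11 ± j√79)/(2×10). Real part = -11/(2×10) = -11/20 = -0.55; imaginary part = ±√79/(2×10) ≈ 0.4444. Poles: s = -0.55 ± 0.4444j.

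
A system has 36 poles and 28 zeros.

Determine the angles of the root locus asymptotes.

n - m = 36 - 28 = 8. Angles: θk = (2k + 1)·180°/8 = 22.5°, 67.5°, 112.5°, 157.5°, 202.5°, 247.5°, 292.5°, 337.5°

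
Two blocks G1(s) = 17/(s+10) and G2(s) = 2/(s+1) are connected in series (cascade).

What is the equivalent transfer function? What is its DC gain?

Series: multiply transfer functions. G_eq = 17/(s+10) × 2/(s+1) = 34/((s+10)(s+1)). DC gain = 34/(10×1) = 3.4.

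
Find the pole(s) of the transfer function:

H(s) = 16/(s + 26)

Pole is where denominator = 0: s + 26 = 0, so s = -26.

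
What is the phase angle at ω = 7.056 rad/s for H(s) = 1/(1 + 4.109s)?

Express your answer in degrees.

Phase = -arctan(ωτ) = -arctan(7.056 × 4.109) = -88.0°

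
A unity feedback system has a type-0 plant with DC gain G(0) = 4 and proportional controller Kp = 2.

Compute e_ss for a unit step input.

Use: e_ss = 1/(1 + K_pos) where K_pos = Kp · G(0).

K_pos = Kp · G(0) = 2 × 4 = 8. e_ss = 1/(1 + 8) = 0.1111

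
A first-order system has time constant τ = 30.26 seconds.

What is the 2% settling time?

For first-order system, 2% settling time ≈ 4τ = 4 × 30.26 = 121.04 s.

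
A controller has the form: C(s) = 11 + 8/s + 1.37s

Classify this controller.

This is a Proportional-Integral-Derivative (PID) controller.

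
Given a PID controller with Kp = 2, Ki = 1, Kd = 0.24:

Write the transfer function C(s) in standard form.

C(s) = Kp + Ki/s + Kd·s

Substituting values: C(s) = 2 + 1/s + 0.24s = (0.24s² + 2s + 1)/s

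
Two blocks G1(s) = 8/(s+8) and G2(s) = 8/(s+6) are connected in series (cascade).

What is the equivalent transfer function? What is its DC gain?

Series: multiply transfer functions. G_eq = 8/(s+8) × 8/(s+6) = 64/((s+8)(s+6)). DC gain = 64/(8×6) = 1.3333.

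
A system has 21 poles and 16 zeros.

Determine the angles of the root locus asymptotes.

n - m = 21 - 16 = 5. Angles: θk = (2k + 1)·180°/5 = 36°, 108°, 180°, 252°, 324°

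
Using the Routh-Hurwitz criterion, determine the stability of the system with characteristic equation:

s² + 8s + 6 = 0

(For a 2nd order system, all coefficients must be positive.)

Coefficients: 1, 8, 6. All positive, so system is stable.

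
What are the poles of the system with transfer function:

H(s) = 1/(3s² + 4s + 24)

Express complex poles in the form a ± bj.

Discriminant = 4² - 4×3×24 = 16 - 288 = -272 < 0, so the poles are a complex conjugate pair s = (-4 ± j√272)/(2×3). Real part = -4/(2×3) = -4/6 ≈ -0.6667; imaginary part = ±√272/(2×3) ≈ 2.7487. Poles: s = -0.6667 ± 2.7487j.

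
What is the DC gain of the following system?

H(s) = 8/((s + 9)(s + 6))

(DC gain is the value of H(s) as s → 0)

DC gain = H(0) = 8/(9 × 6) = 8/54 = 0.1481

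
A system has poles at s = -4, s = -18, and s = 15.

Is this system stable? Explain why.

Pole(s) at s = 15 are not in the left half-plane. System is unstable.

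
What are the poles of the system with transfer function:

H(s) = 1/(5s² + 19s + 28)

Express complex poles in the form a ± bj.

Discriminant = 19² - 4×5×28 = 361 - 560 = -199 < 0, so the poles are a complex conjugate pair s = (-19 ± j√199)/(2×5). Real part = -19/(2×5) = -19/10 = -1.9; imaginary part = ±√199/(2×5) ≈ 1.4107. Poles: s = -1.9 ± 1.4107j.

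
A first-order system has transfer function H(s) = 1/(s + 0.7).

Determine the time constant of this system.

For H(s) = 1/(s + 1/τ), the pole is at -1/τ = -0.7, so τ = 1/0.7 = 1.4286 s.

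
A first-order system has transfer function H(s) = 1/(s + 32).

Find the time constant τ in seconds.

For H(s) = 1/(s + 1/τ), the pole is at -1/τ = -32, so τ = 1/32 = 0.03125 s.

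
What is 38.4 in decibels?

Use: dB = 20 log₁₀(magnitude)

dB = 20 log₁₀(38.4) = 31.7 dB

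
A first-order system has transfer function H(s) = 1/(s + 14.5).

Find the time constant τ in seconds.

For H(s) = 1/(s + 1/τ), the pole is at -1/τ = -14.5, so τ = 1/14.5 = 0.0690 s.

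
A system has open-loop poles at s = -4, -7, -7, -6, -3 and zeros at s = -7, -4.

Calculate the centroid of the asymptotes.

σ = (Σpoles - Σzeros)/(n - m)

σ = (Σpoles - Σzeros)/(n - m) = (-27 - (-11))/(5 - 2) = -16/3 = -5.33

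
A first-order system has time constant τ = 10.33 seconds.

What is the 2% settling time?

For first-order system, 2% settling time ≈ 4τ = 4 × 10.33 = 41.32 s.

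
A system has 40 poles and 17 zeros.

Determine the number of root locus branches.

Root locus has n branches where n = number of poles = 40.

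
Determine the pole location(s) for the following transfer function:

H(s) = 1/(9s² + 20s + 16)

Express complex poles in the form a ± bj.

Discriminant = 20² - 4×9×16 = 400 - 576 = -176 < 0, so the poles are a complex conjugate pair s = (-20 ± j√176)/(2×9). Real part = -20/(2×9) = -20/18 ≈ -1.1111; imaginary part = ±√176/(2×9) ≈ 0.7370. Poles: s = -1.1111 ± 0.7370j.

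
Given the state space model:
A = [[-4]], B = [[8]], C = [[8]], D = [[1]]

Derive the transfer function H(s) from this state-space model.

(sI - A)⁻¹ = 1/(s + 4). H(s) = 8×8/(s + 4) + 1 = (s + 68)/(s + 4).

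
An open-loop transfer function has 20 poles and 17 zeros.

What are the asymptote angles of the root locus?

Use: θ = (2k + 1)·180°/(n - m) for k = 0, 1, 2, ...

n - m = 20 - 17 = 3. Angles: θk = (2k + 1)·180°/3 = 60°, 180°, 300°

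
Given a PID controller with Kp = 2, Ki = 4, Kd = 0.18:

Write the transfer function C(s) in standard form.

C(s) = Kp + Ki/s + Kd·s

Substituting values: C(s) = 2 + 4/s + 0.18s = (0.18s² + 2s + 4)/s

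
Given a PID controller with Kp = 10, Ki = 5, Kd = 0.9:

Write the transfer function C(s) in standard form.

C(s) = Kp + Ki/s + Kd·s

Substituting values: C(s) = 10 + 5/s + 0.9s = (0.9s² + 10s + 5)/s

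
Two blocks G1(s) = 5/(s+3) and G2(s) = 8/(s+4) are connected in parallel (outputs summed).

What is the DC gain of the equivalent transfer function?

Parallel: G_eq = G1 + G2. DC gain = G1(0) + G2(0) = 5/3 + 8/4 = 1.6667 + 2 = 3.6667.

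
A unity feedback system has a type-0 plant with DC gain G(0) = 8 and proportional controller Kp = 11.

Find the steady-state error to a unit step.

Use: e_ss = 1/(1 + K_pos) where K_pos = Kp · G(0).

K_pos = Kp · G(0) = 11 × 8 = 88. e_ss = 1/(1 + 88) = 0.0112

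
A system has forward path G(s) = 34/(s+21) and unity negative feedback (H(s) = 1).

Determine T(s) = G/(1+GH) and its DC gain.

T(s) = G/(1+GH) = [34/(s+21)] / [1 + 34/(s+21)] = 34/(s+21+34) = 34/(s+55). DC gain = 34/55 = 0.6182.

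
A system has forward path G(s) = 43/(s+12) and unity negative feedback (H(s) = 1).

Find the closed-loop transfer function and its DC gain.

T(s) = G/(1+GH) = [43/(s+12)] / [1 + 43/(s+12)] = 43/(s+12+43) = 43/(s+55). DC gain = 43/55 = 0.7818.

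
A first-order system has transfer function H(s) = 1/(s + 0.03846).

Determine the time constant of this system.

For H(s) = 1/(s + 1/τ), the pole is at -1/τ = -0.03846, so τ = 1/0.03846 = 26 s.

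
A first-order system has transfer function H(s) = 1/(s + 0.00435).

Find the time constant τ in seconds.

For H(s) = 1/(s + 1/τ), the pole is at -1/τ = -0.00435, so τ = 1/0.00435 = 229.9 s.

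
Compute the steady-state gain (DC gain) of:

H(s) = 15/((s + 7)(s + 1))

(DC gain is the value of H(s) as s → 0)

DC gain = H(0) = 15/(7 × 1) = 15/7 = 2.1429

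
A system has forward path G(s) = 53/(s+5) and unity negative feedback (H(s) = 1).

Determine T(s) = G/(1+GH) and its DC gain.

T(s) = G/(1+GH) = [53/(s+5)] / [1 + 53/(s+5)] = 53/(s+5+53) = 53/(s+58). DC gain = 53/58 = 0.9138.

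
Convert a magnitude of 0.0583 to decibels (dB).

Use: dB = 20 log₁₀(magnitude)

dB = 20 log₁₀(0.0583) = -24.7 dB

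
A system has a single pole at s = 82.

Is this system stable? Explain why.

Pole at s = 82 is in the right half-plane. Unstable.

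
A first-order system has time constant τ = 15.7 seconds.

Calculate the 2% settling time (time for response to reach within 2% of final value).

For first-order system, 2% settling time ≈ 4τ = 4 × 15.7 = 62.8 s.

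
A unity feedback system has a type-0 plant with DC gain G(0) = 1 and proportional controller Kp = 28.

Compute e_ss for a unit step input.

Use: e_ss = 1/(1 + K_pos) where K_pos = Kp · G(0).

K_pos = Kp · G(0) = 28 × 1 = 28. e_ss = 1/(1 + 28) = 0.0345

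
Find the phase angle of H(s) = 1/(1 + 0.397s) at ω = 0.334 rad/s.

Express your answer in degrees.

Phase = -arctan(ωτ) = -arctan(0.334 × 0.397) = -7.6°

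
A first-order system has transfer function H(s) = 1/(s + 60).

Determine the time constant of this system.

For H(s) = 1/(s + 1/τ), the pole is at -1/τ = -60, so τ = 1/60 = 0.0167 s.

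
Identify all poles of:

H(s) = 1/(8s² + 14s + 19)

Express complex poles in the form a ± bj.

Discriminant = 14² - 4×8×19 = 196 - 608 = -412 < 0, so the poles are a complex conjugate pair s = (-14 ± j√412)/(2×8). Real part = -14/(2×8) = -14/16 = -0.875; imaginary part = ±√412/(2×8) ≈ 1.2686. Poles: s = -0.875 ± 1.2686j.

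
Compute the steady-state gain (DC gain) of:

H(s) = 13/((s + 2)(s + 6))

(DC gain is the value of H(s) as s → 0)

DC gain = H(0) = 13/(2 × 6) = 13/12 = 1.0833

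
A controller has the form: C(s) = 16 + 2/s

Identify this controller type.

This is a Proportional-Integral (PI) controller.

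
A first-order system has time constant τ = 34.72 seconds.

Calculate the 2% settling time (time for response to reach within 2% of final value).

For first-order system, 2% settling time ≈ 4τ = 4 × 34.72 = 138.88 s.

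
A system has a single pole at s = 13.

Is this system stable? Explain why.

Pole at s = 13 is in the right half-plane. Unstable.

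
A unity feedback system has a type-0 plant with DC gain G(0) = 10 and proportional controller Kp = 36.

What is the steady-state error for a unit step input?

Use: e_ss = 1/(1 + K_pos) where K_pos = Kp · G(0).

K_pos = Kp · G(0) = 36 × 10 = 360. e_ss = 1/(1 + 360) = 0.0028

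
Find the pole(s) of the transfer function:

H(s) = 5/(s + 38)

Pole is where denominator = 0: s + 38 = 0, so s = -38.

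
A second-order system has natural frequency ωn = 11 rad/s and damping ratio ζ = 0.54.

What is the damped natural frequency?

ωd = ωn√(1 - ζ²) = 11√(1 - 0.54²) = 9.26 rad/s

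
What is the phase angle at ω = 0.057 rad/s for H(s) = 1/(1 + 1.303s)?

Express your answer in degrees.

Phase = -arctan(ωτ) = -arctan(0.057 × 1.303) = -4.2°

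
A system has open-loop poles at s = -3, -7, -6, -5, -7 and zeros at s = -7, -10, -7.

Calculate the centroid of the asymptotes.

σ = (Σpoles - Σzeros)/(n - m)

σ = (Σpoles - Σzeros)/(n - m) = (-28 - (-24))/(5 - 3) = -4/2 = -2.0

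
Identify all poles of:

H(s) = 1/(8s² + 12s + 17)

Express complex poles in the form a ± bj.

Discriminant = 12² - 4×8×17 = 144 - 544 = -400 < 0, so the poles are a complex conjugate pair s = (-12 ± j√400)/(2×8). Real part = -12/(2×8) = -12/16 = -0.75; imaginary part = ±√400/(2×8) = 20/16 = 1.25. Poles: s = -0.75 ± 1.25j.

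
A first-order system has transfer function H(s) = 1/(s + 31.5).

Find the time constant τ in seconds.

For H(s) = 1/(s + 1/τ), the pole is at -1/τ = -31.5, so τ = 1/31.5 = 0.0317 s.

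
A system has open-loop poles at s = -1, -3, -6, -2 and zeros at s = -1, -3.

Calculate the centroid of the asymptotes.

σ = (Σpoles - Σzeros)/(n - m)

σ = (Σpoles - Σzeros)/(n - m) = (-12 - (-4))/(4 - 2) = -8/2 = -4.0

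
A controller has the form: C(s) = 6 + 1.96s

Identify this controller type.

This is a Proportional-Derivative (PD) controller.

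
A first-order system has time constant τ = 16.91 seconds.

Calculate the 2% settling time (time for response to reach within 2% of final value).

For first-order system, 2% settling time ≈ 4τ = 4 × 16.91 = 67.64 s.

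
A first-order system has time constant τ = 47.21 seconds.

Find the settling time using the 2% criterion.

For first-order system, 2% settling time ≈ 4τ = 4 × 47.21 = 188.84 s.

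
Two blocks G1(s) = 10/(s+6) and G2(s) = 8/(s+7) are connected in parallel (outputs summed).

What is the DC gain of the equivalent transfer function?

Parallel: G_eq = G1 + G2. DC gain = G1(0) + G2(0) = 10/6 + 8/7 = 1.6667 + 1.1429 = 2.8095.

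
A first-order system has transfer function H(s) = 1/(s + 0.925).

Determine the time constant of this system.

For H(s) = 1/(s + 1/τ), the pole is at -1/τ = -0.925, so τ = 1/0.925 = 1.0811 s.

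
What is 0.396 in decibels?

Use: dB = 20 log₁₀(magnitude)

dB = 20 log₁₀(0.396) = -8.0 dB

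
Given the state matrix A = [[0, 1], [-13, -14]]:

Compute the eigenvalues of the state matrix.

det(A - λI) = λ² - (-14)λ + 13 = (λ - (-1))(λ - (-13)). Eigenvalues: -1, -13.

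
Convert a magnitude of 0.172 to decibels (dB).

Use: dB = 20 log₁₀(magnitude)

dB = 20 log₁₀(0.172) = -15.3 dB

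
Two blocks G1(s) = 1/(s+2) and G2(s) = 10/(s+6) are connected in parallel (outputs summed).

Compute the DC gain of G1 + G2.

Parallel: G_eq = G1 + G2. DC gain = G1(0) + G2(0) = 1/2 + 10/6 = 0.5 + 1.6667 = 2.1667.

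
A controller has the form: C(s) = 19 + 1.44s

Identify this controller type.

This is a Proportional-Derivative (PD) controller.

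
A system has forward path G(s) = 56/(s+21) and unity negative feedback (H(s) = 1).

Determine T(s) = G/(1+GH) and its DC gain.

T(s) = G/(1+GH) = [56/(s+21)] / [1 + 56/(s+21)] = 56/(s+21+56) = 56/(s+77). DC gain = 56/77 = 0.7273.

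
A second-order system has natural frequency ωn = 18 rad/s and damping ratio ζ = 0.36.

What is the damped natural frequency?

ωd = ωn√(1 - ζ²) = 18√(1 - 0.36²) = 16.79 rad/s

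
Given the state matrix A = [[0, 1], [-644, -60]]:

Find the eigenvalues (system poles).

det(A - λI) = λ² - (-60)λ + 644 = (λ - (-46))(λ - (-14)). Eigenvalues: -46, -14.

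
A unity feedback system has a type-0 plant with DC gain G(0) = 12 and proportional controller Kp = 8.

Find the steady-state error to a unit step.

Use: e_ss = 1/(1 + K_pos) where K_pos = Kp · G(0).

K_pos = Kp · G(0) = 8 × 12 = 96. e_ss = 1/(1 + 96) = 0.0103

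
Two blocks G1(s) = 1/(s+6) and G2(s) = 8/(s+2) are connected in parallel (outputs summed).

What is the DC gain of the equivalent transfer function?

Parallel: G_eq = G1 + G2. DC gain = G1(0) + G2(0) = 1/6 + 8/2 = 0.1667 + 4 = 4.1667.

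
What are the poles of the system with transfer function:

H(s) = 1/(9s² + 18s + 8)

Discriminant = 18² - 4×9×8 = 324 - 288 = 36 > 0, so two distinct real poles. Using quadratic formula: s = (-18 ± √36)/(2×9) = (-18 ± √36)/18, with √36 = 6. s₁ = -12/18 ≈ -0.6667, s₂ = -24/18 ≈ -1.3333. Poles: s₁ = -0.6667, s₂ = -1.3333.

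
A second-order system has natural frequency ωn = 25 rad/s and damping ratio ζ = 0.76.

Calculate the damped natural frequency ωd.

ωd = ωn√(1 - ζ²) = 25√(1 - 0.76²) = 16.25 rad/s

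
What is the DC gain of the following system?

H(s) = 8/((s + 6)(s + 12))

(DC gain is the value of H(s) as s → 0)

DC gain = H(0) = 8/(6 × 12) = 8/72 = 0.1111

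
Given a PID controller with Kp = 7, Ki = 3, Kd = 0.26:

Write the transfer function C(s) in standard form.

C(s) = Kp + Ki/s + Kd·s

Substituting values: C(s) = 7 + 3/s + 0.26s = (0.26s² + 7s + 3)/s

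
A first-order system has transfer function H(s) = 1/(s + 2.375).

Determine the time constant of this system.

For H(s) = 1/(s + 1/τ), the pole is at -1/τ = -2.375, so τ = 1/2.375 = 0.4211 s.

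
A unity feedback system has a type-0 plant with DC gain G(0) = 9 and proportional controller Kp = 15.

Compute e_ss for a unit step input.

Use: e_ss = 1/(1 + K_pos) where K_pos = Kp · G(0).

K_pos = Kp · G(0) = 15 × 9 = 135. e_ss = 1/(1 + 135) = 0.0074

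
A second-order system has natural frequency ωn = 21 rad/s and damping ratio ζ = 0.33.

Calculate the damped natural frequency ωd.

ωd = ωn√(1 - ζ²) = 21√(1 - 0.33²) = 19.82 rad/s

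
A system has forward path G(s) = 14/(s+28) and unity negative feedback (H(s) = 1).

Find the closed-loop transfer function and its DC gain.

T(s) = G/(1+GH) = [14/(s+28)] / [1 + 14/(s+28)] = 14/(s+28+14) = 14/(s+42). DC gain = 14/42 = 0.3333.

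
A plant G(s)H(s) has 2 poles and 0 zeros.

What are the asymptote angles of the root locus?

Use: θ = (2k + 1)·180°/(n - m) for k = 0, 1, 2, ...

n - m = 2 - 0 = 2. Angles: θk = (2k + 1)·180°/2 = 90°, 270°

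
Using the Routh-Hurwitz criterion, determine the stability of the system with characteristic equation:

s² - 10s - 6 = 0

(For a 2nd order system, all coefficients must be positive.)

Coefficients: 1, -10, -6. b=-10, c=-6 not positive, so system is unstable.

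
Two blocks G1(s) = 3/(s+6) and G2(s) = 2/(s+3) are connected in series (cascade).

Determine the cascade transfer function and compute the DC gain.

Series: multiply transfer functions. G_eq = 3/(s+6) × 2/(s+3) = 6/((s+6)(s+3)). DC gain = 6/(6×3) = 0.3333.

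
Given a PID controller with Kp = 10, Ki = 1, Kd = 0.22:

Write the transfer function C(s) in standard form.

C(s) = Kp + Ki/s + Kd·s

Substituting values: C(s) = 10 + 1/s + 0.22s = (0.22s² + 10s + 1)/s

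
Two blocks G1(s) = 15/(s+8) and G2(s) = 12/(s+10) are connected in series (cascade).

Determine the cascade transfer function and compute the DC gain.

Series: multiply transfer functions. G_eq = 15/(s+8) × 12/(s+10) = 180/((s+8)(s+10)). DC gain = 180/(8×10) = 2.25.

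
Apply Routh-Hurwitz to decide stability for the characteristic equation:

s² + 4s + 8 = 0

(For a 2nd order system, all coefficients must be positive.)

Coefficients: 1, 4, 8. All positive, so system is stable.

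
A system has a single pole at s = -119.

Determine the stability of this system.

Pole at s = -119 is in the left half-plane. Stable.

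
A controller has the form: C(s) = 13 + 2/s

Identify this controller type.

This is a Proportional-Integral (PI) controller.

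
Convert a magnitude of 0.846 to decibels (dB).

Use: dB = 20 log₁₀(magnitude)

dB = 20 log₁₀(0.846) = -1.5 dB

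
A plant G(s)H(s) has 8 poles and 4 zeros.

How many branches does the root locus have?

Root locus has n branches where n = number of poles = 8.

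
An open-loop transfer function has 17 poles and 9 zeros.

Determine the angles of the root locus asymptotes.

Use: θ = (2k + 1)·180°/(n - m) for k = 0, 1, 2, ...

n - m = 17 - 9 = 8. Angles: θk = (2k + 1)·180°/8 = 22.5°, 67.5°, 112.5°, 157.5°, 202.5°, 247.5°, 292.5°, 337.5°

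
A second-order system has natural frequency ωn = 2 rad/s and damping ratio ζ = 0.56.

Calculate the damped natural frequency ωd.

ωd = ωn√(1 - ζ²) = 2√(1 - 0.56²) = 1.66 rad/s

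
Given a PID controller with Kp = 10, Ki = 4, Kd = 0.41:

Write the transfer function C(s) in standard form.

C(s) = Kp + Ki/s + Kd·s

Substituting values: C(s) = 10 + 4/s + 0.41s = (0.41s² + 10s + 4)/s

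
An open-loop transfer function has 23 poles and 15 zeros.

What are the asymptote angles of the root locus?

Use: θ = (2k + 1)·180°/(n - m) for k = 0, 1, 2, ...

n - m = 23 - 15 = 8. Angles: θk = (2k + 1)·180°/8 = 22.5°, 67.5°, 112.5°, 157.5°, 202.5°, 247.5°, 292.5°, 337.5°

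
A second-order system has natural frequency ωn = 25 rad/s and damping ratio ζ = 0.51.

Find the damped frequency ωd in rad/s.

ωd = ωn√(1 - ζ²) = 25√(1 - 0.51²) = 21.5 rad/s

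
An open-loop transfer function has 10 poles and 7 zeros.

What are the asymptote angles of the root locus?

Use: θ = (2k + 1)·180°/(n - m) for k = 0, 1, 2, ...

n - m = 10 - 7 = 3. Angles: θk = (2k + 1)·180°/3 = 60°, 180°, 300°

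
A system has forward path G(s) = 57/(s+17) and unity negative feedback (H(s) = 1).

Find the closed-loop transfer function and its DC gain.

T(s) = G/(1+GH) = [57/(s+17)] / [1 + 57/(s+17)] = 57/(s+17+57) = 57/(s+74). DC gain = 57/74 = 0.7703.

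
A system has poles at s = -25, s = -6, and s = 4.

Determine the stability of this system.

Pole(s) at s = 4 are not in the left half-plane. System is unstable.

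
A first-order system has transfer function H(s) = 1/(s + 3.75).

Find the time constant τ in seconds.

For H(s) = 1/(s + 1/τ), the pole is at -1/τ = -3.75, so τ = 1/3.75 = 0.2667 s.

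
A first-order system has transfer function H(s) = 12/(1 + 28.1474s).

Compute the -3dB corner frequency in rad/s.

Corner frequency = 1/τ = 1/28.1474 = 0.036 rad/s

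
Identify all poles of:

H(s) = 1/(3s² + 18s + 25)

Discriminant = 18² - 4×3×25 = 324 - 300 = 24 > 0, so two distinct real poles. Using quadratic formula: s = (-18 ± √24)/(2×3) = (-18 ± √24)/6, with √24 ≈ 4.8990. s₁ ≈ -2.1835, s₂ ≈ -3.8165. Poles: s₁ = -2.1835, s₂ = -3.8165.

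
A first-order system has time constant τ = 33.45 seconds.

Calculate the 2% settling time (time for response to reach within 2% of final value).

For first-order system, 2% settling time ≈ 4τ = 4 × 33.45 = 133.8 s.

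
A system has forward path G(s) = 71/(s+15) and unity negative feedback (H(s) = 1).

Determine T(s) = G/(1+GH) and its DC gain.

T(s) = G/(1+GH) = [71/(s+15)] / [1 + 71/(s+15)] = 71/(s+15+71) = 71/(s+86). DC gain = 71/86 = 0.8256.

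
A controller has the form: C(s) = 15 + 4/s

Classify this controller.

This is a Proportional-Integral (PI) controller.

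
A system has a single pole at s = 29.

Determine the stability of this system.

Pole at s = 29 is in the right half-plane. Unstable.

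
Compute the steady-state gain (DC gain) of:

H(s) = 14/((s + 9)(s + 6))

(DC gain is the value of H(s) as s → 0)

DC gain = H(0) = 14/(9 × 6) = 14/54 = 0.2593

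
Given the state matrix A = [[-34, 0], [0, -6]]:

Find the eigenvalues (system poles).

For diagonal matrix, eigenvalues are diagonal entries: λ₁ = -34, λ₂ = -6.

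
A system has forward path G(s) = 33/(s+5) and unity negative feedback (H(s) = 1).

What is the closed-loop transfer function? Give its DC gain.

T(s) = G/(1+GH) = [33/(s+5)] / [1 + 33/(s+5)] = 33/(s+5+33) = 33/(s+38). DC gain = 33/38 = 0.8684.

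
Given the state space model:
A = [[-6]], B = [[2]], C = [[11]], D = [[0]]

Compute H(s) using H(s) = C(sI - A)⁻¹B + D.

(sI - A)⁻¹ = 1/(s + 6). H(s) = 11 × 2/(s + 6) + 0 = 22/(s + 6).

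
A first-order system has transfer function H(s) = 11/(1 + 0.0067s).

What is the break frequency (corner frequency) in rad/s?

Corner frequency = 1/τ = 1/0.0067 = 149.254 rad/s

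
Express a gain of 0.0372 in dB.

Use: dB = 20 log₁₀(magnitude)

dB = 20 log₁₀(0.0372) = -28.6 dB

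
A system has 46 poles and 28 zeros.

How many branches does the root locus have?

Root locus has n branches where n = number of poles = 46.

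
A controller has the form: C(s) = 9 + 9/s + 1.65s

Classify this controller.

This is a Proportional-Integral-Derivative (PID) controller.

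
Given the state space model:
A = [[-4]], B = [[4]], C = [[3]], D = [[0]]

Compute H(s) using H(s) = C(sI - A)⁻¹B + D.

(sI - A)⁻¹ = 1/(s + 4). H(s) = 3 × 4/(s + 4) + 0 = 12/(s + 4).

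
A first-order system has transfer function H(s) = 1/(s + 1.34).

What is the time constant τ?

For H(s) = 1/(s + 1/τ), the pole is at -1/τ = -1.34, so τ = 1/1.34 = 0.7463 s.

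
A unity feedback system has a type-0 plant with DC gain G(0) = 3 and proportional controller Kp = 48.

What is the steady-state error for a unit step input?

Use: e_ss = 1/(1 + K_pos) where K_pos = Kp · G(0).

K_pos = Kp · G(0) = 48 × 3 = 144. e_ss = 1/(1 + 144) = 0.0069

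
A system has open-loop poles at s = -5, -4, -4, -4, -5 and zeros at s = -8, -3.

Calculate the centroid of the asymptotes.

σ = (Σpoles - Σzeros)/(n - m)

σ = (Σpoles - Σzeros)/(n - m) = (-22 - (-11))/(5 - 2) = -11/3 = -3.67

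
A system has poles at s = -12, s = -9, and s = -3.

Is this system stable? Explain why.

All poles are in the left half-plane. System is stable.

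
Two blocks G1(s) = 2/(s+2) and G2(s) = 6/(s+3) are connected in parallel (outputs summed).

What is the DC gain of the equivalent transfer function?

Parallel: G_eq = G1 + G2. DC gain = G1(0) + G2(0) = 2/2 + 6/3 = 1 + 2 = 3.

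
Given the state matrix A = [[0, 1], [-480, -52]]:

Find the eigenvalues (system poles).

det(A - λI) = λ² - (-52)λ + 480 = (λ - (-12))(λ - (-40)). Eigenvalues: -12, -40.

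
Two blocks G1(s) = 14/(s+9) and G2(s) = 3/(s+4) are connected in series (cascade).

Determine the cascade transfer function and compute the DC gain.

Series: multiply transfer functions. G_eq = 14/(s+9) × 3/(s+4) = 42/((s+9)(s+4)). DC gain = 42/(9×4) = 1.1667.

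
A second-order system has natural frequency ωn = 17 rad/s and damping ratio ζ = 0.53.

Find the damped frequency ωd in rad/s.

ωd = ωn√(1 - ζ²) = 17√(1 - 0.53²) = 14.42 rad/s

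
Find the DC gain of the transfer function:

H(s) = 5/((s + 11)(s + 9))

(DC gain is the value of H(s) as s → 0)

DC gain = H(0) = 5/(11 × 9) = 5/99 = 0.0505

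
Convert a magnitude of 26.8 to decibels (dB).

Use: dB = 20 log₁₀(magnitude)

dB = 20 log₁₀(26.8) = 28.6 dB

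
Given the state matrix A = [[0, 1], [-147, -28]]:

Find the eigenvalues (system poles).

det(A - λI) = λ² - (-28)λ + 147 = (λ - (-21))(λ - (-7)). Eigenvalues: -21, -7.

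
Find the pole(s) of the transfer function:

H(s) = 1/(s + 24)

Pole is where denominator = 0: s + 24 = 0, so s = -24.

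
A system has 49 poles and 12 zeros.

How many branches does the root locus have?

Root locus has n branches where n = number of poles = 49.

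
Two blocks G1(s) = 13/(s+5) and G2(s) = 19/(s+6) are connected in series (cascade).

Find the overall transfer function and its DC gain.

Series: multiply transfer functions. G_eq = 13/(s+5) × 19/(s+6) = 247/((s+5)(s+6)). DC gain = 247/(5×6) = 8.2333.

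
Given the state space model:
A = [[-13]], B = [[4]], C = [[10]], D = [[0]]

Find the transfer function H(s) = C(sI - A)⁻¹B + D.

(sI - A)⁻¹ = 1/(s + 13). H(s) = 10 × 4/(s + 13) + 0 = 40/(s + 13).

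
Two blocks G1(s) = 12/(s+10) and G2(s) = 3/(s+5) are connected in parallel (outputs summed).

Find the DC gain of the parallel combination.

Parallel: G_eq = G1 + G2. DC gain = G1(0) + G2(0) = 12/10 + 3/5 = 1.2 + 0.6 = 1.8.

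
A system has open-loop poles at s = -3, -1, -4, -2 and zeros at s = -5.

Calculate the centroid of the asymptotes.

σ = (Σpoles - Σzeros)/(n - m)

σ = (Σpoles - Σzeros)/(n - m) = (-10 - (-5))/(4 - 1) = -5/3 = -1.67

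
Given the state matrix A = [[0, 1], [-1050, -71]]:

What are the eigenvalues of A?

det(A - λI) = λ² - (-71)λ + 1050 = (λ - (-50))(λ - (-21)). Eigenvalues: -50, -21.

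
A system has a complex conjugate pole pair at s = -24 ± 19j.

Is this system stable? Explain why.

Real part of poles is -24 (< 0, left half-plane). Stable.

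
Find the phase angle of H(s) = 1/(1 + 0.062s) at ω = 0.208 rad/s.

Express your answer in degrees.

Phase = -arctan(ωτ) = -arctan(0.208 × 0.062) = -0.7°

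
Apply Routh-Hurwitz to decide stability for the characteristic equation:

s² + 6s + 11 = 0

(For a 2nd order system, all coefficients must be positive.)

Coefficients: 1, 6, 11. All positive, so system is stable.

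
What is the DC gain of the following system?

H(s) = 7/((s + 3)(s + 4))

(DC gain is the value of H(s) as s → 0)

DC gain = H(0) = 7/(3 × 4) = 7/12 = 0.5833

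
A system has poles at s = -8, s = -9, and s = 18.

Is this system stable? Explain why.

Pole(s) at s = 18 are not in the left half-plane. System is unstable.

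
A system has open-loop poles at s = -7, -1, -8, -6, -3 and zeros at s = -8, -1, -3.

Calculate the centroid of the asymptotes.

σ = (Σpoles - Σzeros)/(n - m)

σ = (Σpoles - Σzeros)/(n - m) = (-25 - (-12))/(5 - 3) = -13/2 = -6.5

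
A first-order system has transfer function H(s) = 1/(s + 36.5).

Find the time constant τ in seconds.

For H(s) = 1/(s + 1/τ), the pole is at -1/τ = -36.5, so τ = 1/36.5 = 0.0274 s.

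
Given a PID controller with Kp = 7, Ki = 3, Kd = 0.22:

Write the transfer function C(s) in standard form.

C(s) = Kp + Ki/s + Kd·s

Substituting values: C(s) = 7 + 3/s + 0.22s = (0.22s² + 7s + 3)/s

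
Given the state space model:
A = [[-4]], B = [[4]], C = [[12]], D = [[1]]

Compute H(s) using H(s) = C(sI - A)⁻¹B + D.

(sI - A)⁻¹ = 1/(s + 4). H(s) = 12×4/(s + 4) + 1 = (s + 52)/(s + 4).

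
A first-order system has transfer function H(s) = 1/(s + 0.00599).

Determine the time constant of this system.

For H(s) = 1/(s + 1/τ), the pole is at -1/τ = -0.00599, so τ = 1/0.00599 = 166.9 s.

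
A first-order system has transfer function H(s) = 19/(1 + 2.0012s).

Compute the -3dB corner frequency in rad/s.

Corner frequency = 1/τ = 1/2.0012 = 0.5 rad/s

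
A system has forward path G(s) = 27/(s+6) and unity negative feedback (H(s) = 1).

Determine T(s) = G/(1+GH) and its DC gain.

T(s) = G/(1+GH) = [27/(s+6)] / [1 + 27/(s+6)] = 27/(s+6+27) = 27/(s+33). DC gain = 27/33 = 0.8182.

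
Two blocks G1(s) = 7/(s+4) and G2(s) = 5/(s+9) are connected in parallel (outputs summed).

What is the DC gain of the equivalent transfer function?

Parallel: G_eq = G1 + G2. DC gain = G1(0) + G2(0) = 7/4 + 5/9 = 1.75 + 0.5556 = 2.3056.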